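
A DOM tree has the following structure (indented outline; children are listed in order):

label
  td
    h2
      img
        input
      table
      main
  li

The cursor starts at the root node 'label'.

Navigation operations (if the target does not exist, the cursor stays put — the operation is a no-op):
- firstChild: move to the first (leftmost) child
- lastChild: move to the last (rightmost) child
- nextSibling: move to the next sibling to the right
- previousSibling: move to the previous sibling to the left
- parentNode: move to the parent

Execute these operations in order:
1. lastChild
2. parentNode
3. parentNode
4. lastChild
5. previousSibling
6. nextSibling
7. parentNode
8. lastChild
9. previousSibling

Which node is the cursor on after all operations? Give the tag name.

Answer: td

Derivation:
After 1 (lastChild): li
After 2 (parentNode): label
After 3 (parentNode): label (no-op, stayed)
After 4 (lastChild): li
After 5 (previousSibling): td
After 6 (nextSibling): li
After 7 (parentNode): label
After 8 (lastChild): li
After 9 (previousSibling): td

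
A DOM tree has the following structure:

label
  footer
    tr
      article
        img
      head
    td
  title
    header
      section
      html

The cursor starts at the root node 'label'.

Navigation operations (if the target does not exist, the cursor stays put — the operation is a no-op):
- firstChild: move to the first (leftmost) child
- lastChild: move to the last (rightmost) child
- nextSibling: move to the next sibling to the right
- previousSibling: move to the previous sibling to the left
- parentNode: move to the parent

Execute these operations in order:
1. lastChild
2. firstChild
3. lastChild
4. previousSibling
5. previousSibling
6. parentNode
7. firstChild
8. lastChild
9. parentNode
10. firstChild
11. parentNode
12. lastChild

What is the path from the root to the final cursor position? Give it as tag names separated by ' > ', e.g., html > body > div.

After 1 (lastChild): title
After 2 (firstChild): header
After 3 (lastChild): html
After 4 (previousSibling): section
After 5 (previousSibling): section (no-op, stayed)
After 6 (parentNode): header
After 7 (firstChild): section
After 8 (lastChild): section (no-op, stayed)
After 9 (parentNode): header
After 10 (firstChild): section
After 11 (parentNode): header
After 12 (lastChild): html

Answer: label > title > header > html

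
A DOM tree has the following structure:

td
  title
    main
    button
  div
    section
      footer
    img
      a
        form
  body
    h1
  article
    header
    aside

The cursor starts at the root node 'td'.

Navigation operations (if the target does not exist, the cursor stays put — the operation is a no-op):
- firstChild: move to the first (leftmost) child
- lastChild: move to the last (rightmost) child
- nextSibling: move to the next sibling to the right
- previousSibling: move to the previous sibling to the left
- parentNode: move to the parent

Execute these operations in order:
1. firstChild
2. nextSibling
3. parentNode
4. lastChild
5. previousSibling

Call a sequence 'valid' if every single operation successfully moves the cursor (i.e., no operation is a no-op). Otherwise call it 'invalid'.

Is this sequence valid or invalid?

Answer: valid

Derivation:
After 1 (firstChild): title
After 2 (nextSibling): div
After 3 (parentNode): td
After 4 (lastChild): article
After 5 (previousSibling): body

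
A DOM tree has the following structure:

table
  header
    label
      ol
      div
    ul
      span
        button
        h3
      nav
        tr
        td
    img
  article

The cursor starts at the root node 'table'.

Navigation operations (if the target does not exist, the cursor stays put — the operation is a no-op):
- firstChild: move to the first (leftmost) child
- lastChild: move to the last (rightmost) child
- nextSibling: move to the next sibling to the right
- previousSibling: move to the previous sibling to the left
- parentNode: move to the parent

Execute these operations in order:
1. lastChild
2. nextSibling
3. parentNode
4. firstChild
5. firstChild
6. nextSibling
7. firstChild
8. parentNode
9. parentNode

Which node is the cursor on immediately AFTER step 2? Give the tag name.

Answer: article

Derivation:
After 1 (lastChild): article
After 2 (nextSibling): article (no-op, stayed)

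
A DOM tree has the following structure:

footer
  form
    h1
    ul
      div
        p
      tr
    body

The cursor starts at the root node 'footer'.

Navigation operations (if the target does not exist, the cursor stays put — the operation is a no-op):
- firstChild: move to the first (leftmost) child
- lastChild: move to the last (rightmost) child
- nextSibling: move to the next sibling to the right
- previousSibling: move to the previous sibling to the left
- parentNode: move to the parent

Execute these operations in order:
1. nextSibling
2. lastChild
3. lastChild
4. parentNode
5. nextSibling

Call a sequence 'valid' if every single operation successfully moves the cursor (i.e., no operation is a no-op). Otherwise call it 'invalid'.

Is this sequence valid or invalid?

After 1 (nextSibling): footer (no-op, stayed)
After 2 (lastChild): form
After 3 (lastChild): body
After 4 (parentNode): form
After 5 (nextSibling): form (no-op, stayed)

Answer: invalid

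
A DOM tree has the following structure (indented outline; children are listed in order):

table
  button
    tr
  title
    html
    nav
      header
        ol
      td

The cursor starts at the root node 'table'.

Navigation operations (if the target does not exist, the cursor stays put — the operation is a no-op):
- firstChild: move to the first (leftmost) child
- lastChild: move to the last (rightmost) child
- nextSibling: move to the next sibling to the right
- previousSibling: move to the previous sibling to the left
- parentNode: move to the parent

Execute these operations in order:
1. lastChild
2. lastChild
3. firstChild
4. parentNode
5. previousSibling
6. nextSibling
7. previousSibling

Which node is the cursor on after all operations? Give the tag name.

Answer: html

Derivation:
After 1 (lastChild): title
After 2 (lastChild): nav
After 3 (firstChild): header
After 4 (parentNode): nav
After 5 (previousSibling): html
After 6 (nextSibling): nav
After 7 (previousSibling): html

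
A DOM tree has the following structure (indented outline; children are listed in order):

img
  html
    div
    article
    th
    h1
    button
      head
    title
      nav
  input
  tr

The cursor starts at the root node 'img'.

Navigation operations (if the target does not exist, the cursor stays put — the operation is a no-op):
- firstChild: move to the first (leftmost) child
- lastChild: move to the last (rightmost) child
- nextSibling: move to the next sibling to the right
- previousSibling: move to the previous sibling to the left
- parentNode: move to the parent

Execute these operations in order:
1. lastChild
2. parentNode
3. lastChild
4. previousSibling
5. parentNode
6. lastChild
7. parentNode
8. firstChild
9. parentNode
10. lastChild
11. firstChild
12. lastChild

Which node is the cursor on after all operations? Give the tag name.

After 1 (lastChild): tr
After 2 (parentNode): img
After 3 (lastChild): tr
After 4 (previousSibling): input
After 5 (parentNode): img
After 6 (lastChild): tr
After 7 (parentNode): img
After 8 (firstChild): html
After 9 (parentNode): img
After 10 (lastChild): tr
After 11 (firstChild): tr (no-op, stayed)
After 12 (lastChild): tr (no-op, stayed)

Answer: tr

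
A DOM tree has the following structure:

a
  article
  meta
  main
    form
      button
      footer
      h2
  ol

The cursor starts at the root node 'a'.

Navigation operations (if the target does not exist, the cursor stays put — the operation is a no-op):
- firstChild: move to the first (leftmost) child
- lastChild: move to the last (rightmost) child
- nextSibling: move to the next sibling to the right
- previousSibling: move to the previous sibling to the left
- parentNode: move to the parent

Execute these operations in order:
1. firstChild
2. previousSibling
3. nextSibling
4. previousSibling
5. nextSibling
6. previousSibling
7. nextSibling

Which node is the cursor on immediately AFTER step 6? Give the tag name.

Answer: article

Derivation:
After 1 (firstChild): article
After 2 (previousSibling): article (no-op, stayed)
After 3 (nextSibling): meta
After 4 (previousSibling): article
After 5 (nextSibling): meta
After 6 (previousSibling): article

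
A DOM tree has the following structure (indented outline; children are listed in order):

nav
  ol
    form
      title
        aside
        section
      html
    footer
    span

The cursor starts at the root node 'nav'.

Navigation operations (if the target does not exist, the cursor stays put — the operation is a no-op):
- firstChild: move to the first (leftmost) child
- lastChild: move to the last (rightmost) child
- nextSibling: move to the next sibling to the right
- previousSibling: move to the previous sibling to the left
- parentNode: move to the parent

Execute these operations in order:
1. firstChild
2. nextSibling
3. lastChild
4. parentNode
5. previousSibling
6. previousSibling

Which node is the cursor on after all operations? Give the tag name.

Answer: ol

Derivation:
After 1 (firstChild): ol
After 2 (nextSibling): ol (no-op, stayed)
After 3 (lastChild): span
After 4 (parentNode): ol
After 5 (previousSibling): ol (no-op, stayed)
After 6 (previousSibling): ol (no-op, stayed)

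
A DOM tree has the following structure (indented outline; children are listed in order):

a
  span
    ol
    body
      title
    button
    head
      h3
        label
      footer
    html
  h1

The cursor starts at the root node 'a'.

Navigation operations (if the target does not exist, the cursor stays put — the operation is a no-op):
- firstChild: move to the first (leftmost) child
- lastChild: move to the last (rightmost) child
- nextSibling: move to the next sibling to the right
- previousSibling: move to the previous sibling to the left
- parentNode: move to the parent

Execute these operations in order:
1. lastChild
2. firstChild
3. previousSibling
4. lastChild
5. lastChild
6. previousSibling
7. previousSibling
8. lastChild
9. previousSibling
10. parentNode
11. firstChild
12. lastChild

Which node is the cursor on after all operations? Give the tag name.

Answer: ol

Derivation:
After 1 (lastChild): h1
After 2 (firstChild): h1 (no-op, stayed)
After 3 (previousSibling): span
After 4 (lastChild): html
After 5 (lastChild): html (no-op, stayed)
After 6 (previousSibling): head
After 7 (previousSibling): button
After 8 (lastChild): button (no-op, stayed)
After 9 (previousSibling): body
After 10 (parentNode): span
After 11 (firstChild): ol
After 12 (lastChild): ol (no-op, stayed)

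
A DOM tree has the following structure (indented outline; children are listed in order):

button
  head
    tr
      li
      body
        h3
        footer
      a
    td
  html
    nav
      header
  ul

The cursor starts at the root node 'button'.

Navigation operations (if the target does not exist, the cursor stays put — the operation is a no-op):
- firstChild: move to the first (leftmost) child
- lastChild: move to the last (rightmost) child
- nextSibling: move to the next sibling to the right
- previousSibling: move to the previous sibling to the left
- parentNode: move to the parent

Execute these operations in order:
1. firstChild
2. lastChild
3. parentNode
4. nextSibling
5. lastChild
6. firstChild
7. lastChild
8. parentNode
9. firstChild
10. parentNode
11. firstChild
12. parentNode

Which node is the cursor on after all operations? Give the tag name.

After 1 (firstChild): head
After 2 (lastChild): td
After 3 (parentNode): head
After 4 (nextSibling): html
After 5 (lastChild): nav
After 6 (firstChild): header
After 7 (lastChild): header (no-op, stayed)
After 8 (parentNode): nav
After 9 (firstChild): header
After 10 (parentNode): nav
After 11 (firstChild): header
After 12 (parentNode): nav

Answer: nav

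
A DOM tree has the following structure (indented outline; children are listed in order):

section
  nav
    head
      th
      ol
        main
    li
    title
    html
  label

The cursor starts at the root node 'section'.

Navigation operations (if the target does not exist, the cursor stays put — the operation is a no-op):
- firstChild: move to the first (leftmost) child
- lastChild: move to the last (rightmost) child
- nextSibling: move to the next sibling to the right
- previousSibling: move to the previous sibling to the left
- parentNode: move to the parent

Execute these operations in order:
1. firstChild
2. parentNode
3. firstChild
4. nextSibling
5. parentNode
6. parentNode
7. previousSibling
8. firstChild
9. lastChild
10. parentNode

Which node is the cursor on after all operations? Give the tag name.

After 1 (firstChild): nav
After 2 (parentNode): section
After 3 (firstChild): nav
After 4 (nextSibling): label
After 5 (parentNode): section
After 6 (parentNode): section (no-op, stayed)
After 7 (previousSibling): section (no-op, stayed)
After 8 (firstChild): nav
After 9 (lastChild): html
After 10 (parentNode): nav

Answer: nav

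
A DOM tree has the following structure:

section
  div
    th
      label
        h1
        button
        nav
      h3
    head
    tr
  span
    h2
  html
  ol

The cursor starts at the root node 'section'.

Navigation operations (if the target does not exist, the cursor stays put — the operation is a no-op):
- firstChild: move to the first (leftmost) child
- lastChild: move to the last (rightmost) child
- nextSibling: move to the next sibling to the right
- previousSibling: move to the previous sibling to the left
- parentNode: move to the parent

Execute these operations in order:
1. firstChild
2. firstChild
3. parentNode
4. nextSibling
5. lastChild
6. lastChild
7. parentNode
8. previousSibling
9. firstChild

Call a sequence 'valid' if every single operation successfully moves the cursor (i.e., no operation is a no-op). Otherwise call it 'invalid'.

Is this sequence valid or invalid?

After 1 (firstChild): div
After 2 (firstChild): th
After 3 (parentNode): div
After 4 (nextSibling): span
After 5 (lastChild): h2
After 6 (lastChild): h2 (no-op, stayed)
After 7 (parentNode): span
After 8 (previousSibling): div
After 9 (firstChild): th

Answer: invalid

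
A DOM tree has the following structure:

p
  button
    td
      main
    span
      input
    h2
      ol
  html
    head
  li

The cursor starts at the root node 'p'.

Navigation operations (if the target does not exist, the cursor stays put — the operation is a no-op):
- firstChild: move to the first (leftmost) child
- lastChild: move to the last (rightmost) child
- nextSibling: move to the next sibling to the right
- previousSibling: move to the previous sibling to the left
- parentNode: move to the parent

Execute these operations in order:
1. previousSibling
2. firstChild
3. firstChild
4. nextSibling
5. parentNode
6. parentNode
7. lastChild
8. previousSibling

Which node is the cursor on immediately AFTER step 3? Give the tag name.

After 1 (previousSibling): p (no-op, stayed)
After 2 (firstChild): button
After 3 (firstChild): td

Answer: td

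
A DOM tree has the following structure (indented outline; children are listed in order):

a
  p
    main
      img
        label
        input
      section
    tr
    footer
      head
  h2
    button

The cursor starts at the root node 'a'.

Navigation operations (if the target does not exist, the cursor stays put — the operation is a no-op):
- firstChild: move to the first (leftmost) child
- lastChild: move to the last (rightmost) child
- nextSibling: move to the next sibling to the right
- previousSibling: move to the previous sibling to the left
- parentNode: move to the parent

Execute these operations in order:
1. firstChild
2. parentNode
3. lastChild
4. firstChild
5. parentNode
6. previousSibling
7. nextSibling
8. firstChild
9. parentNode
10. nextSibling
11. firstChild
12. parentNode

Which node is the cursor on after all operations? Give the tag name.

Answer: h2

Derivation:
After 1 (firstChild): p
After 2 (parentNode): a
After 3 (lastChild): h2
After 4 (firstChild): button
After 5 (parentNode): h2
After 6 (previousSibling): p
After 7 (nextSibling): h2
After 8 (firstChild): button
After 9 (parentNode): h2
After 10 (nextSibling): h2 (no-op, stayed)
After 11 (firstChild): button
After 12 (parentNode): h2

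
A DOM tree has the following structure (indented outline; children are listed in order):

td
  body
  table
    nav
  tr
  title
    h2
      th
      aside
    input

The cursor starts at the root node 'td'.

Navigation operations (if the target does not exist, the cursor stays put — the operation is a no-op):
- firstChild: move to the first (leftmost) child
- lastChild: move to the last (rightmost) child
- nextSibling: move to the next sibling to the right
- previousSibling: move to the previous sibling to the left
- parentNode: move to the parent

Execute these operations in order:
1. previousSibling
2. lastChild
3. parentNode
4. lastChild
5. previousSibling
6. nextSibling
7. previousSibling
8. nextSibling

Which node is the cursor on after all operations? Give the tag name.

After 1 (previousSibling): td (no-op, stayed)
After 2 (lastChild): title
After 3 (parentNode): td
After 4 (lastChild): title
After 5 (previousSibling): tr
After 6 (nextSibling): title
After 7 (previousSibling): tr
After 8 (nextSibling): title

Answer: title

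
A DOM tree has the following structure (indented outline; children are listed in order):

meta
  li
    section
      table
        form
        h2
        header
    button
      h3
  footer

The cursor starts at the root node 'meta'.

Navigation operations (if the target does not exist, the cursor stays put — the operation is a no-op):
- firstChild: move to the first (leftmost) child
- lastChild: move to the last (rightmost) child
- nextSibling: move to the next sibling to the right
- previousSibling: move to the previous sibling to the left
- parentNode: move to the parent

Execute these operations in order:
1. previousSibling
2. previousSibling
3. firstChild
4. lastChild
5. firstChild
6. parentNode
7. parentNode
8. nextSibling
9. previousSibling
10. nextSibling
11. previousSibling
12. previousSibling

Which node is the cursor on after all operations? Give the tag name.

Answer: li

Derivation:
After 1 (previousSibling): meta (no-op, stayed)
After 2 (previousSibling): meta (no-op, stayed)
After 3 (firstChild): li
After 4 (lastChild): button
After 5 (firstChild): h3
After 6 (parentNode): button
After 7 (parentNode): li
After 8 (nextSibling): footer
After 9 (previousSibling): li
After 10 (nextSibling): footer
After 11 (previousSibling): li
After 12 (previousSibling): li (no-op, stayed)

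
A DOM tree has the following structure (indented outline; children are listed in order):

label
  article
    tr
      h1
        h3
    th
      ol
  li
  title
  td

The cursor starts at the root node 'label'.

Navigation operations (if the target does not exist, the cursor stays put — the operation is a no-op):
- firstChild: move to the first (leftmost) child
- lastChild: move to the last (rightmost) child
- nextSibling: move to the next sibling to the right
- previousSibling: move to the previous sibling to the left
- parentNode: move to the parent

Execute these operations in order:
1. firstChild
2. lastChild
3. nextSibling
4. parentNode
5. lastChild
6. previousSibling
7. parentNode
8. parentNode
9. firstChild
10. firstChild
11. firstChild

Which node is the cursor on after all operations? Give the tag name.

After 1 (firstChild): article
After 2 (lastChild): th
After 3 (nextSibling): th (no-op, stayed)
After 4 (parentNode): article
After 5 (lastChild): th
After 6 (previousSibling): tr
After 7 (parentNode): article
After 8 (parentNode): label
After 9 (firstChild): article
After 10 (firstChild): tr
After 11 (firstChild): h1

Answer: h1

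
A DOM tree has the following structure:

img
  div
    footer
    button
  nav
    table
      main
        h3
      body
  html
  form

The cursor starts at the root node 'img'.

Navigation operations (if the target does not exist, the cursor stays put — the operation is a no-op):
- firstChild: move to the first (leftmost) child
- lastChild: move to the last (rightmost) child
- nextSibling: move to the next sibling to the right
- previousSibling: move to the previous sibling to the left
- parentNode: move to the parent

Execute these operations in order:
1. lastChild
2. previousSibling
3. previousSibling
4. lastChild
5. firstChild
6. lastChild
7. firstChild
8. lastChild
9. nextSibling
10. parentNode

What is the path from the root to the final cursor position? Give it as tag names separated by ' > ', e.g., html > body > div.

Answer: img > nav > table > main

Derivation:
After 1 (lastChild): form
After 2 (previousSibling): html
After 3 (previousSibling): nav
After 4 (lastChild): table
After 5 (firstChild): main
After 6 (lastChild): h3
After 7 (firstChild): h3 (no-op, stayed)
After 8 (lastChild): h3 (no-op, stayed)
After 9 (nextSibling): h3 (no-op, stayed)
After 10 (parentNode): main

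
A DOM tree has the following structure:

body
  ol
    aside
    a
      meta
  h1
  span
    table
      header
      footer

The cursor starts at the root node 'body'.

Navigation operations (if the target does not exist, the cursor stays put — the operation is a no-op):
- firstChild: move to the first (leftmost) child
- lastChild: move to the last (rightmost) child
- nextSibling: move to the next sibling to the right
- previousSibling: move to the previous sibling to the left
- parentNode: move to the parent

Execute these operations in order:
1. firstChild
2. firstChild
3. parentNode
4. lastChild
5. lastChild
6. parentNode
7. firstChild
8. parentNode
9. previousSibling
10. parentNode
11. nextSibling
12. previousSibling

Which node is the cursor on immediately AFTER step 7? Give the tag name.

Answer: meta

Derivation:
After 1 (firstChild): ol
After 2 (firstChild): aside
After 3 (parentNode): ol
After 4 (lastChild): a
After 5 (lastChild): meta
After 6 (parentNode): a
After 7 (firstChild): meta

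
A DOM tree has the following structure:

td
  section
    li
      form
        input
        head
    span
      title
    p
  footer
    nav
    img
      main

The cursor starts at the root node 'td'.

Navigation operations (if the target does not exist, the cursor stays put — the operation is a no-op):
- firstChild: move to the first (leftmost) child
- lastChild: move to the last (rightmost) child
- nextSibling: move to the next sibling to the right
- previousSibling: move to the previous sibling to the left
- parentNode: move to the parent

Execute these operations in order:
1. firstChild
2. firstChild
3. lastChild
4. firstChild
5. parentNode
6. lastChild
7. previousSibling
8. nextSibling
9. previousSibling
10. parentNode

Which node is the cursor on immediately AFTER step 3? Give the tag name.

Answer: form

Derivation:
After 1 (firstChild): section
After 2 (firstChild): li
After 3 (lastChild): form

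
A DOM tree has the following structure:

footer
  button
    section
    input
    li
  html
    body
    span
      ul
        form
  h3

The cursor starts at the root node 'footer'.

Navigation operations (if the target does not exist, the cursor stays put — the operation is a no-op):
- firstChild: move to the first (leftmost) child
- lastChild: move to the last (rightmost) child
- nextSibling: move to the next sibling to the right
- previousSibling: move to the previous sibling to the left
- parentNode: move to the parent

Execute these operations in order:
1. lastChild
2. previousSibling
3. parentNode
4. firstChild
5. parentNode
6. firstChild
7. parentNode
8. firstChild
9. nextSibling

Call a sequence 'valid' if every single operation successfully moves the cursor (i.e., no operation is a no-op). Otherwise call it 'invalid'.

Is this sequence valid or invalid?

After 1 (lastChild): h3
After 2 (previousSibling): html
After 3 (parentNode): footer
After 4 (firstChild): button
After 5 (parentNode): footer
After 6 (firstChild): button
After 7 (parentNode): footer
After 8 (firstChild): button
After 9 (nextSibling): html

Answer: valid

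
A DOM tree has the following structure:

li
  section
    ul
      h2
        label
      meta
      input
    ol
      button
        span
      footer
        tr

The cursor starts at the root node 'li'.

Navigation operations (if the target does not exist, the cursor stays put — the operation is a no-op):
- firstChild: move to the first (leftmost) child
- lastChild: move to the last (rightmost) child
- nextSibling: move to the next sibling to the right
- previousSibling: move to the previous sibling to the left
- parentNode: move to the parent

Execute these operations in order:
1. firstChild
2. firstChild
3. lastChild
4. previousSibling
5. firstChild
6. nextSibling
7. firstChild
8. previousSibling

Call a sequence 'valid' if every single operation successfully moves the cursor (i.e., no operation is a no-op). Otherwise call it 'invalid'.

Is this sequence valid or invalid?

Answer: invalid

Derivation:
After 1 (firstChild): section
After 2 (firstChild): ul
After 3 (lastChild): input
After 4 (previousSibling): meta
After 5 (firstChild): meta (no-op, stayed)
After 6 (nextSibling): input
After 7 (firstChild): input (no-op, stayed)
After 8 (previousSibling): meta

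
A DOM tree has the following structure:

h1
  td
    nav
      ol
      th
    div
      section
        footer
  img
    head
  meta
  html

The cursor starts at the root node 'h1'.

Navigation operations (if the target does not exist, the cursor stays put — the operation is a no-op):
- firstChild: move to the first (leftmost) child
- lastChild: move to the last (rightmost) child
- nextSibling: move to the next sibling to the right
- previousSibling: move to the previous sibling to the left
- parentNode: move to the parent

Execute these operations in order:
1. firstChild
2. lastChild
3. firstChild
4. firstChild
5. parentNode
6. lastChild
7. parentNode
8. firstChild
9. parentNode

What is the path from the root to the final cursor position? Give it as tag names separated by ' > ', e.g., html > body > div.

Answer: h1 > td > div > section

Derivation:
After 1 (firstChild): td
After 2 (lastChild): div
After 3 (firstChild): section
After 4 (firstChild): footer
After 5 (parentNode): section
After 6 (lastChild): footer
After 7 (parentNode): section
After 8 (firstChild): footer
After 9 (parentNode): section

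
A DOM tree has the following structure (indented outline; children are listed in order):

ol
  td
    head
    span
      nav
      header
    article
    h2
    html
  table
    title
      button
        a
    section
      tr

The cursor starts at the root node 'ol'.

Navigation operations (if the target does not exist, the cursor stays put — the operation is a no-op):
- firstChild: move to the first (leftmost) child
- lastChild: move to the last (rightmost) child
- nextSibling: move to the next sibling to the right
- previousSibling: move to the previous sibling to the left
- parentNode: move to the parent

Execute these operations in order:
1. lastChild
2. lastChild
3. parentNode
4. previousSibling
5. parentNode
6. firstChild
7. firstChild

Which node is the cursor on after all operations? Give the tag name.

After 1 (lastChild): table
After 2 (lastChild): section
After 3 (parentNode): table
After 4 (previousSibling): td
After 5 (parentNode): ol
After 6 (firstChild): td
After 7 (firstChild): head

Answer: head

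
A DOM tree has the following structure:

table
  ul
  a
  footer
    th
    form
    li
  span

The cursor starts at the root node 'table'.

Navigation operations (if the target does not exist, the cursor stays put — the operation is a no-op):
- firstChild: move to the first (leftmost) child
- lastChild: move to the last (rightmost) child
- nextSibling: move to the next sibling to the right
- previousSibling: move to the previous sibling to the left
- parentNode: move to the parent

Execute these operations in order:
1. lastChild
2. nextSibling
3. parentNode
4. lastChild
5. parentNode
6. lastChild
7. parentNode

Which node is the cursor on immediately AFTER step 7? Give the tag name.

After 1 (lastChild): span
After 2 (nextSibling): span (no-op, stayed)
After 3 (parentNode): table
After 4 (lastChild): span
After 5 (parentNode): table
After 6 (lastChild): span
After 7 (parentNode): table

Answer: table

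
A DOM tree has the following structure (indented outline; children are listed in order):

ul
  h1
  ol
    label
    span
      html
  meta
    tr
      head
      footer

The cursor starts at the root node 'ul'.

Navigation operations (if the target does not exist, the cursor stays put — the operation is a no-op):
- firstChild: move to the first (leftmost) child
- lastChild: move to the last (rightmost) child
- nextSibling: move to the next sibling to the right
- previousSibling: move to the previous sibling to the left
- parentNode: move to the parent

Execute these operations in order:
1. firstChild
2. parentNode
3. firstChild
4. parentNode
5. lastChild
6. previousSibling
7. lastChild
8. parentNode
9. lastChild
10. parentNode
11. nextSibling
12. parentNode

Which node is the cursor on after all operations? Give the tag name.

After 1 (firstChild): h1
After 2 (parentNode): ul
After 3 (firstChild): h1
After 4 (parentNode): ul
After 5 (lastChild): meta
After 6 (previousSibling): ol
After 7 (lastChild): span
After 8 (parentNode): ol
After 9 (lastChild): span
After 10 (parentNode): ol
After 11 (nextSibling): meta
After 12 (parentNode): ul

Answer: ul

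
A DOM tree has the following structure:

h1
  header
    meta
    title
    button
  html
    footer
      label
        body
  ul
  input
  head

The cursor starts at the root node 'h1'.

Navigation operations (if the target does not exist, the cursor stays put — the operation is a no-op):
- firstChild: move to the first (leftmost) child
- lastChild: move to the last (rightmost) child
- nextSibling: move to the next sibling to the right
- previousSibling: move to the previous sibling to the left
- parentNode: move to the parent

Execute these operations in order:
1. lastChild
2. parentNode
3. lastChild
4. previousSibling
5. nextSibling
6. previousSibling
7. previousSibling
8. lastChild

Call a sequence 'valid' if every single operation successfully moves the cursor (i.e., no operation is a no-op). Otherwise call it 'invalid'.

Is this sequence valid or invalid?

Answer: invalid

Derivation:
After 1 (lastChild): head
After 2 (parentNode): h1
After 3 (lastChild): head
After 4 (previousSibling): input
After 5 (nextSibling): head
After 6 (previousSibling): input
After 7 (previousSibling): ul
After 8 (lastChild): ul (no-op, stayed)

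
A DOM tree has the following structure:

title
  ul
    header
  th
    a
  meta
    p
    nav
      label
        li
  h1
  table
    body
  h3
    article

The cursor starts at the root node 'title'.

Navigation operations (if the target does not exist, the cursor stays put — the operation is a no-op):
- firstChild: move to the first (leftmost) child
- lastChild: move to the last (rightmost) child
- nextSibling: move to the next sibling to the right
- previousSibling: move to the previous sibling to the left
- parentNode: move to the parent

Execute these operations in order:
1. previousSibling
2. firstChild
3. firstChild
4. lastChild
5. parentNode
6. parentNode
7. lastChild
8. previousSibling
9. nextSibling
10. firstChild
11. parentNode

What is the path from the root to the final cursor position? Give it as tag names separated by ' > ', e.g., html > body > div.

After 1 (previousSibling): title (no-op, stayed)
After 2 (firstChild): ul
After 3 (firstChild): header
After 4 (lastChild): header (no-op, stayed)
After 5 (parentNode): ul
After 6 (parentNode): title
After 7 (lastChild): h3
After 8 (previousSibling): table
After 9 (nextSibling): h3
After 10 (firstChild): article
After 11 (parentNode): h3

Answer: title > h3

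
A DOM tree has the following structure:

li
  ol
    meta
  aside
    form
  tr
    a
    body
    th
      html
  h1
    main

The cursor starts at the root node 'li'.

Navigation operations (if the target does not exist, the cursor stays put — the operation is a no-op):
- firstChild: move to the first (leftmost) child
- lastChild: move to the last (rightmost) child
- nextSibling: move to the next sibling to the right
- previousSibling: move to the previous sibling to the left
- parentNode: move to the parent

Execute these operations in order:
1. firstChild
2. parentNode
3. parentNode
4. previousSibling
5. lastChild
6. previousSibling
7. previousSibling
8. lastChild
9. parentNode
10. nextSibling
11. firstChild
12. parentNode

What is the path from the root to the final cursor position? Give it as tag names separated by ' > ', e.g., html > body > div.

After 1 (firstChild): ol
After 2 (parentNode): li
After 3 (parentNode): li (no-op, stayed)
After 4 (previousSibling): li (no-op, stayed)
After 5 (lastChild): h1
After 6 (previousSibling): tr
After 7 (previousSibling): aside
After 8 (lastChild): form
After 9 (parentNode): aside
After 10 (nextSibling): tr
After 11 (firstChild): a
After 12 (parentNode): tr

Answer: li > tr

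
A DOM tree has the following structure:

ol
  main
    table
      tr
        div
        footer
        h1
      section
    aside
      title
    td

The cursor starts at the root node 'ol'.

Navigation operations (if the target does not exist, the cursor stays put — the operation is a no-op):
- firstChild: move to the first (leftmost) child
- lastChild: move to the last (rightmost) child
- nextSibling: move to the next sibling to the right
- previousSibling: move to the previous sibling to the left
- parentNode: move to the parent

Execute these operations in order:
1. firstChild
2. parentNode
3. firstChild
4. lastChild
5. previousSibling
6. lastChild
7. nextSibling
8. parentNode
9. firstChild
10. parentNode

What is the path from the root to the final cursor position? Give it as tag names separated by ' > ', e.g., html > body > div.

Answer: ol > main > aside

Derivation:
After 1 (firstChild): main
After 2 (parentNode): ol
After 3 (firstChild): main
After 4 (lastChild): td
After 5 (previousSibling): aside
After 6 (lastChild): title
After 7 (nextSibling): title (no-op, stayed)
After 8 (parentNode): aside
After 9 (firstChild): title
After 10 (parentNode): aside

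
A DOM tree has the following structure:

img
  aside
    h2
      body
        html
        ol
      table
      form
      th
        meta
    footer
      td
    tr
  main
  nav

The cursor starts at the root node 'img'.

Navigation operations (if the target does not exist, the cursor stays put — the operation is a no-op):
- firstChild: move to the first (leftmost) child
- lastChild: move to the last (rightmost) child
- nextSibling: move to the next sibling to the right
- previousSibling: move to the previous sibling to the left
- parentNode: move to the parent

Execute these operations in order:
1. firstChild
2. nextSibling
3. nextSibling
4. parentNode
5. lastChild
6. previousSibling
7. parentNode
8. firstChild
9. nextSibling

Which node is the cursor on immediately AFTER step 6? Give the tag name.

Answer: main

Derivation:
After 1 (firstChild): aside
After 2 (nextSibling): main
After 3 (nextSibling): nav
After 4 (parentNode): img
After 5 (lastChild): nav
After 6 (previousSibling): main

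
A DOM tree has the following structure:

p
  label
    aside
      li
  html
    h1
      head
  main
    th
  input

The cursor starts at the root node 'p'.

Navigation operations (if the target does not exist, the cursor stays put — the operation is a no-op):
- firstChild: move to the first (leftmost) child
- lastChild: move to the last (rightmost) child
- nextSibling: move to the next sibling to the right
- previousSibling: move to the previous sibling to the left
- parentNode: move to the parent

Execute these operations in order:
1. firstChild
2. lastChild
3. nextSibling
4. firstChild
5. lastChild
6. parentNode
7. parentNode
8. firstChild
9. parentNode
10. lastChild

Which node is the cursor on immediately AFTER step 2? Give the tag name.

Answer: aside

Derivation:
After 1 (firstChild): label
After 2 (lastChild): aside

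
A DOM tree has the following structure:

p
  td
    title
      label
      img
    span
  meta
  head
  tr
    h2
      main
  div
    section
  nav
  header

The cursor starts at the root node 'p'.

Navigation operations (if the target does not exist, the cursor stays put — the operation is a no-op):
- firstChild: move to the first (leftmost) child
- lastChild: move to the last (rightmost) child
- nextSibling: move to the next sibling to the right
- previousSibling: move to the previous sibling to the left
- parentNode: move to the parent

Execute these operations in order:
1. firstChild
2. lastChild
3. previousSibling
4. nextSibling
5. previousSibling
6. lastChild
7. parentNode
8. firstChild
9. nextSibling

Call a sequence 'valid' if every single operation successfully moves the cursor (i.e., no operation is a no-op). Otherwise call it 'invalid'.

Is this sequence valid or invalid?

After 1 (firstChild): td
After 2 (lastChild): span
After 3 (previousSibling): title
After 4 (nextSibling): span
After 5 (previousSibling): title
After 6 (lastChild): img
After 7 (parentNode): title
After 8 (firstChild): label
After 9 (nextSibling): img

Answer: valid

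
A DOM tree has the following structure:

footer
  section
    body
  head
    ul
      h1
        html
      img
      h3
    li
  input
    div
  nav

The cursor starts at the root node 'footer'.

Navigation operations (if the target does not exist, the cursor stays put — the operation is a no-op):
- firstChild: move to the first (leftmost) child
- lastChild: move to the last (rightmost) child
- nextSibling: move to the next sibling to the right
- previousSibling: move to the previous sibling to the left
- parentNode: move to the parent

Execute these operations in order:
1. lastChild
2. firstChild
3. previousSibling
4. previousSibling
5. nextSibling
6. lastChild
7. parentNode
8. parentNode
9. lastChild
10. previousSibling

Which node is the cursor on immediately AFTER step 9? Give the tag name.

After 1 (lastChild): nav
After 2 (firstChild): nav (no-op, stayed)
After 3 (previousSibling): input
After 4 (previousSibling): head
After 5 (nextSibling): input
After 6 (lastChild): div
After 7 (parentNode): input
After 8 (parentNode): footer
After 9 (lastChild): nav

Answer: nav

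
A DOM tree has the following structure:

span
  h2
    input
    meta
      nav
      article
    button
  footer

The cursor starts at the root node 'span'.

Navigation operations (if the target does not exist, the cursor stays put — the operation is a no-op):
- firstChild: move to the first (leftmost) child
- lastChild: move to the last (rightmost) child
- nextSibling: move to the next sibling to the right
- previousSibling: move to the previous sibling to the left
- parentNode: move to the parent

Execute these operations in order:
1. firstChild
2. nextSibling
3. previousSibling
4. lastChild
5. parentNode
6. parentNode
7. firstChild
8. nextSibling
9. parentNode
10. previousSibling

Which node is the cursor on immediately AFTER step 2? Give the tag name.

Answer: footer

Derivation:
After 1 (firstChild): h2
After 2 (nextSibling): footer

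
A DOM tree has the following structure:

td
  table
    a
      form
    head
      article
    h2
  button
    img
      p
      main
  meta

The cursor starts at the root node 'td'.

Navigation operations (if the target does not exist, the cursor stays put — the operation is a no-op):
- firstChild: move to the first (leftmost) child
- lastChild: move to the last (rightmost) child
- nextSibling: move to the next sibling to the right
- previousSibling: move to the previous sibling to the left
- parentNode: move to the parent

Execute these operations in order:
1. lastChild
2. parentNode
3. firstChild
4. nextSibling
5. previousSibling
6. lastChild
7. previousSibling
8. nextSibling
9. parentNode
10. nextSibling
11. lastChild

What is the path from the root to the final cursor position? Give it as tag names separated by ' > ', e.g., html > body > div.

After 1 (lastChild): meta
After 2 (parentNode): td
After 3 (firstChild): table
After 4 (nextSibling): button
After 5 (previousSibling): table
After 6 (lastChild): h2
After 7 (previousSibling): head
After 8 (nextSibling): h2
After 9 (parentNode): table
After 10 (nextSibling): button
After 11 (lastChild): img

Answer: td > button > img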